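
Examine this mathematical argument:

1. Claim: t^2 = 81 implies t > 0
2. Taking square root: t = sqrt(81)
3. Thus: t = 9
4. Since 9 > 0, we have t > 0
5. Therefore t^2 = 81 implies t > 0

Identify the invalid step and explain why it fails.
Step 2: Taking square root: t = sqrt(81)

Step 2 takes the square root and assumes the positive root only. The equation t^2 = 81 actually has two solutions: t = 9 and t = -9. The proof silently assumes t > 0 without justification, then uses this assumption to conclude t > 0, which is circular. The counterexample t = -9 shows the claim is false.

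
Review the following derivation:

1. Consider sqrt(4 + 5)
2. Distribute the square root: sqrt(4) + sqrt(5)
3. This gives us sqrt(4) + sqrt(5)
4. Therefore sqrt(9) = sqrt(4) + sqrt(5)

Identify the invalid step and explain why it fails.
Step 2: Distribute the square root: sqrt(4) + sqrt(5)

Step 2 incorrectly 'distributes' the square root over addition. The square root function does not distribute: sqrt(a + b) ≠ sqrt(a) + sqrt(b). In fact, sqrt(4 + 5) = sqrt(9) ≈ 3.0000, while sqrt(4) + sqrt(5) ≈ 4.2361.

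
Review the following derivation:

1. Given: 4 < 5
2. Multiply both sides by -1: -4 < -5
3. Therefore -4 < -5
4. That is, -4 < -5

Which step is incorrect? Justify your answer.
Step 2: Multiply both sides by -1: -4 < -5

Step 2 multiplies both sides by -1 but fails to reverse the inequality sign. When multiplying (or dividing) an inequality by a negative number, the direction must be reversed. Since 4 < 5, we should get -4 > -5, i.e., -4 > -5.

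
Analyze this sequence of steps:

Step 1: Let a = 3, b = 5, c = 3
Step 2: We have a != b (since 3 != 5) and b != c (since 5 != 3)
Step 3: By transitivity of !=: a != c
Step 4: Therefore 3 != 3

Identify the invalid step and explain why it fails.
Step 3: By transitivity of !=: a != c

Step 3 incorrectly applies transitivity to the '!=' relation. Transitivity states: if a R b and b R c, then a R c. However, '!=' is not transitive. Counterexample: 3 != 5 and 5 != 3, but 3 = 3 (both equal 3). Transitivity holds for relations like <, <=, =, but not for !=.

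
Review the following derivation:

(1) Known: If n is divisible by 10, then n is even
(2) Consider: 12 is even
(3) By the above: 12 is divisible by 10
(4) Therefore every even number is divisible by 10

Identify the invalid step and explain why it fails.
Step 3: By the above: 12 is divisible by 10

Step 3 commits the fallacy of affirming the consequent. The known fact 'divisible by 10 → even' does NOT imply 'even → divisible by 10'. That would be the converse, which is false. For example, 12 is even but 12 ÷ 10 = 1.20, which is not an integer.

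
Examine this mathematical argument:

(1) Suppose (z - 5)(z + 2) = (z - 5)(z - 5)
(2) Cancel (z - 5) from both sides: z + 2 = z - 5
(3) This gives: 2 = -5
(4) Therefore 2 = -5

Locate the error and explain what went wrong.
Step 2: Cancel (z - 5) from both sides: z + 2 = z - 5

Step 2 cancels (z - 5) from both sides. This is only valid if (z - 5) ≠ 0, i.e., z ≠ 5. When z = 5, both sides equal zero regardless of the other factors. The correct approach requires considering z = 5 as a separate case.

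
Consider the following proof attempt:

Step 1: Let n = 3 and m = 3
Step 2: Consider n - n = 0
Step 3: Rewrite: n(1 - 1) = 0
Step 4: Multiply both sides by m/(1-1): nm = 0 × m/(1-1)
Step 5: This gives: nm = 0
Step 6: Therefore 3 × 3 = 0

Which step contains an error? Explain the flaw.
Step 4: Multiply both sides by m/(1-1): nm = 0 × m/(1-1)

Step 4 multiplies both sides by m/(1-1). However, 1-1 = 0, so this is multiplication by m/0, which is undefined. We cannot multiply by an undefined expression.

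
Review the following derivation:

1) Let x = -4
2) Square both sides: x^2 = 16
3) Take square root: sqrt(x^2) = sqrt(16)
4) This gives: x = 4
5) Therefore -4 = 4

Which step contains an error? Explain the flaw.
Step 4: This gives: x = 4

Step 4 incorrectly states that sqrt(x^2) = x. The correct identity is sqrt(x^2) = |x|. Since x = -4 < 0, we have sqrt(x^2) = |-4| = 4, not x = -4.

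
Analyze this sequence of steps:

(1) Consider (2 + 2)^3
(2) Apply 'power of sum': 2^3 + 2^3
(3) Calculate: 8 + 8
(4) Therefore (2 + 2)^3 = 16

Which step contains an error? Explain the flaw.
Step 2: Apply 'power of sum': 2^3 + 2^3

Step 2 incorrectly applies a non-existent rule '(a+b)^n = a^n + b^n'. This is false in general. The correct expansion uses the binomial theorem. The actual value is (2 + 2)^3 = 4^3 = 64, not 16.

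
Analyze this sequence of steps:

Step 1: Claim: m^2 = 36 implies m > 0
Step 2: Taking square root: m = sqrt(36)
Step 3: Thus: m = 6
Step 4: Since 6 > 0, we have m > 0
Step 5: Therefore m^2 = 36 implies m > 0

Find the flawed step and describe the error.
Step 2: Taking square root: m = sqrt(36)

Step 2 takes the square root and assumes the positive root only. The equation m^2 = 36 actually has two solutions: m = 6 and m = -6. The proof silently assumes m > 0 without justification, then uses this assumption to conclude m > 0, which is circular. The counterexample m = -6 shows the claim is false.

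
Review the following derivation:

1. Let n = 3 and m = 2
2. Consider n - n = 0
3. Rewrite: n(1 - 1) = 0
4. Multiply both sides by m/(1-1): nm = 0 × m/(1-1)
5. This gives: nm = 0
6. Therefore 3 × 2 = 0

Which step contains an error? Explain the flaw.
Step 4: Multiply both sides by m/(1-1): nm = 0 × m/(1-1)

Step 4 multiplies both sides by m/(1-1). However, 1-1 = 0, so this is multiplication by m/0, which is undefined. We cannot multiply by an undefined expression.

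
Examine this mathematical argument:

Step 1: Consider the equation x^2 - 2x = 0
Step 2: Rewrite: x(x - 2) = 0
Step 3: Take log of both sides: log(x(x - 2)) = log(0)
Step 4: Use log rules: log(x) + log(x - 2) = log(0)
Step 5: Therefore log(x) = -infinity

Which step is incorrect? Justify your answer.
Step 3: Take log of both sides: log(x(x - 2)) = log(0)

Step 3 takes the logarithm of both sides, resulting in log(0) on the right side. The logarithm is only defined for positive numbers; log(0) is undefined (approaches negative infinity). This operation is invalid.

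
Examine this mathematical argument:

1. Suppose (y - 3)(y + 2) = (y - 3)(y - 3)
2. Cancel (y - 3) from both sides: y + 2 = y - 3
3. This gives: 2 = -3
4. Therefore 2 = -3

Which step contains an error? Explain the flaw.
Step 2: Cancel (y - 3) from both sides: y + 2 = y - 3

Step 2 cancels (y - 3) from both sides. This is only valid if (y - 3) ≠ 0, i.e., y ≠ 3. When y = 3, both sides equal zero regardless of the other factors. The correct approach requires considering y = 3 as a separate case.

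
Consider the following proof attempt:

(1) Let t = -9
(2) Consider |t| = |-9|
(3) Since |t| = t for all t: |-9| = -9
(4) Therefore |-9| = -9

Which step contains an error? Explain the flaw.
Step 3: Since |t| = t for all t: |-9| = -9

Step 3 incorrectly states that |t| = t for all t. The correct definition is |t| = t when t >= 0, and |t| = -t when t < 0. Since -9 < 0, we have |-9| = -(-9) = 9, not -9.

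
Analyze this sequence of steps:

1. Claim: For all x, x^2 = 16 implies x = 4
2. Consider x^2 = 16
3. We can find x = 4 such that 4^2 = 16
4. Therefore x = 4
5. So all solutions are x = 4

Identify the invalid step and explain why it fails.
Step 4: Therefore x = 4

Step 4 incorrectly concludes that x = 4 is the only solution. The proof shows that x = 4 is A solution (existence), but does not show it is the ONLY solution (uniqueness). In fact, x = -4 is also a solution since (-4)^2 = 16. Finding one solution doesn't prove there are no others.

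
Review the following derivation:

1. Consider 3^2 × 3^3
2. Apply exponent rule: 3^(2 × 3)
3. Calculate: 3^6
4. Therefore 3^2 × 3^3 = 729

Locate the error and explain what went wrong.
Step 2: Apply exponent rule: 3^(2 × 3)

Step 2 incorrectly states that a^b × a^c = a^(b×c). The correct rule is a^b × a^c = a^(b+c). The actual value is 3^2 × 3^3 = 3^5 = 243, not 3^6 = 729.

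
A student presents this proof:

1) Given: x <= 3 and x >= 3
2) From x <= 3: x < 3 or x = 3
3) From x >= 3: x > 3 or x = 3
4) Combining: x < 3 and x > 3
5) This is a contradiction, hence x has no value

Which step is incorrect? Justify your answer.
Step 4: Combining: x < 3 and x > 3

Step 4 incorrectly combines the conditions. From x <= 3 and x >= 3, the intersection is x = 3. The error treats the 'or' cases as 'and' requirements. The correct conclusion is that x = 3 is the unique solution, not that no solution exists.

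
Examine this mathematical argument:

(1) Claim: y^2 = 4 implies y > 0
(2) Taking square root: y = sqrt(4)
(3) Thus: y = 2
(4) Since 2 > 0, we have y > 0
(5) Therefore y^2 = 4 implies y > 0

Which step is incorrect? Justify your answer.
Step 2: Taking square root: y = sqrt(4)

Step 2 takes the square root and assumes the positive root only. The equation y^2 = 4 actually has two solutions: y = 2 and y = -2. The proof silently assumes y > 0 without justification, then uses this assumption to conclude y > 0, which is circular. The counterexample y = -2 shows the claim is false.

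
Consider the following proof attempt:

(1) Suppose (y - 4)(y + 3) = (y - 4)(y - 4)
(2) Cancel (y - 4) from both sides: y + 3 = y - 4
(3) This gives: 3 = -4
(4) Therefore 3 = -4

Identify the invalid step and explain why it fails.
Step 2: Cancel (y - 4) from both sides: y + 3 = y - 4

Step 2 cancels (y - 4) from both sides. This is only valid if (y - 4) ≠ 0, i.e., y ≠ 4. When y = 4, both sides equal zero regardless of the other factors. The correct approach requires considering y = 4 as a separate case.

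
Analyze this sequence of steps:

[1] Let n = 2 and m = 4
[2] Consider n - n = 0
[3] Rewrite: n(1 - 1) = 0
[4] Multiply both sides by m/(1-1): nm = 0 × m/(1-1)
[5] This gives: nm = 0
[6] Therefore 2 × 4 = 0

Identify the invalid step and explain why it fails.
Step 4: Multiply both sides by m/(1-1): nm = 0 × m/(1-1)

Step 4 multiplies both sides by m/(1-1). However, 1-1 = 0, so this is multiplication by m/0, which is undefined. We cannot multiply by an undefined expression.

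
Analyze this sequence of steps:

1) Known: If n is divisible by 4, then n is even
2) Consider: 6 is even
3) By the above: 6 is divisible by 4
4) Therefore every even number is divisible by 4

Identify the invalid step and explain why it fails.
Step 3: By the above: 6 is divisible by 4

Step 3 commits the fallacy of affirming the consequent. The known fact 'divisible by 4 → even' does NOT imply 'even → divisible by 4'. That would be the converse, which is false. For example, 6 is even but 6 ÷ 4 = 1.50, which is not an integer.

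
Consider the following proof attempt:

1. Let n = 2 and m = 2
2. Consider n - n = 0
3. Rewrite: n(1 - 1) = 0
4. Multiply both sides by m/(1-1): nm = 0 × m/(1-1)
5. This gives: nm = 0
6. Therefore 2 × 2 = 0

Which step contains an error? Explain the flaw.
Step 4: Multiply both sides by m/(1-1): nm = 0 × m/(1-1)

Step 4 multiplies both sides by m/(1-1). However, 1-1 = 0, so this is multiplication by m/0, which is undefined. We cannot multiply by an undefined expression.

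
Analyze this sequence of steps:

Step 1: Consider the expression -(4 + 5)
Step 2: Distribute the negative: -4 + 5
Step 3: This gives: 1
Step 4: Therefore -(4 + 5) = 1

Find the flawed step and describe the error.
Step 2: Distribute the negative: -4 + 5

Step 2 incorrectly distributes the negative sign. The correct distribution is -(4 + 5) = -4 - 5 = -9. The negative must be applied to both terms, not just the first. The error treats -(4 + 5) as -4 + 5, which equals 1 instead of -9.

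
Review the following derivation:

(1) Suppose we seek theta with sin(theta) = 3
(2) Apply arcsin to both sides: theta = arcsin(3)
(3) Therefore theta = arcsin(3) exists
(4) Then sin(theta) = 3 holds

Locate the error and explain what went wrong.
Step 2: Apply arcsin to both sides: theta = arcsin(3)

Step 2 applies arcsin to 3. However, arcsin(x) is only defined for x in [-1, 1] because sin(theta) can only produce values in that range. Since |3| > 1, arcsin(3) is undefined. There is no angle whose sine equals 3.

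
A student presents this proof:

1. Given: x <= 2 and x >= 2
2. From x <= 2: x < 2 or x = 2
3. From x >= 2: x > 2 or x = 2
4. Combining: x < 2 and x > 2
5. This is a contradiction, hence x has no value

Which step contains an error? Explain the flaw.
Step 4: Combining: x < 2 and x > 2

Step 4 incorrectly combines the conditions. From x <= 2 and x >= 2, the intersection is x = 2. The error treats the 'or' cases as 'and' requirements. The correct conclusion is that x = 2 is the unique solution, not that no solution exists.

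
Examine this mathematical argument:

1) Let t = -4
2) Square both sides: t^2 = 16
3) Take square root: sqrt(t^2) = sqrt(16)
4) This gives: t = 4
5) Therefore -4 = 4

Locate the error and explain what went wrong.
Step 4: This gives: t = 4

Step 4 incorrectly states that sqrt(t^2) = t. The correct identity is sqrt(t^2) = |t|. Since t = -4 < 0, we have sqrt(t^2) = |-4| = 4, not t = -4.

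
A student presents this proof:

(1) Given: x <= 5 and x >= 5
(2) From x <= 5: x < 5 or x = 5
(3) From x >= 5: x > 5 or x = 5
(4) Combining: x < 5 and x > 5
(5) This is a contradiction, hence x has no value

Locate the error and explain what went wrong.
Step 4: Combining: x < 5 and x > 5

Step 4 incorrectly combines the conditions. From x <= 5 and x >= 5, the intersection is x = 5. The error treats the 'or' cases as 'and' requirements. The correct conclusion is that x = 5 is the unique solution, not that no solution exists.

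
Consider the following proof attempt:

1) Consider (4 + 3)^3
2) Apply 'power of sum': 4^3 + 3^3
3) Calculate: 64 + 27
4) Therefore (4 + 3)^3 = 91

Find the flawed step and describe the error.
Step 2: Apply 'power of sum': 4^3 + 3^3

Step 2 incorrectly applies a non-existent rule '(a+b)^n = a^n + b^n'. This is false in general. The correct expansion uses the binomial theorem. The actual value is (4 + 3)^3 = 7^3 = 343, not 91.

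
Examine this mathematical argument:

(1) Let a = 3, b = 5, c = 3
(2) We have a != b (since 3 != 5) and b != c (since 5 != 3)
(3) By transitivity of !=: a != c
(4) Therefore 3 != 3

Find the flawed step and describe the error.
Step 3: By transitivity of !=: a != c

Step 3 incorrectly applies transitivity to the '!=' relation. Transitivity states: if a R b and b R c, then a R c. However, '!=' is not transitive. Counterexample: 3 != 5 and 5 != 3, but 3 = 3 (both equal 3). Transitivity holds for relations like <, <=, =, but not for !=.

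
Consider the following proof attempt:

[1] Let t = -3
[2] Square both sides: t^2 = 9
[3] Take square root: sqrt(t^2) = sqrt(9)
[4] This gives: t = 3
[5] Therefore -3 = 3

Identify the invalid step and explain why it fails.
Step 4: This gives: t = 3

Step 4 incorrectly states that sqrt(t^2) = t. The correct identity is sqrt(t^2) = |t|. Since t = -3 < 0, we have sqrt(t^2) = |-3| = 3, not t = -3.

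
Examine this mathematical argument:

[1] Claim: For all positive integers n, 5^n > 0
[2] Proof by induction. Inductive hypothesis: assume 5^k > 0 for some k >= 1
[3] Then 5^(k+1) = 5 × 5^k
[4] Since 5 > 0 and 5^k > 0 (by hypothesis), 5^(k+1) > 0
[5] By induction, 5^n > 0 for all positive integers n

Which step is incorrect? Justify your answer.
Step 5: By induction, 5^n > 0 for all positive integers n

Step 5 concludes the proof by induction, but no base case was ever established. A valid induction proof requires: (1) a base case proving 5^1 > 0, and (2) an inductive step showing IF 5^k > 0 THEN 5^(k+1) > 0. Steps 2-4 correctly establish the inductive step, but without the base case the conclusion in step 5 does not follow.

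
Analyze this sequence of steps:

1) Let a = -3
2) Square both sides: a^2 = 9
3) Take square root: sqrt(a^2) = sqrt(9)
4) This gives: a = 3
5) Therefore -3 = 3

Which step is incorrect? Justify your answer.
Step 4: This gives: a = 3

Step 4 incorrectly states that sqrt(a^2) = a. The correct identity is sqrt(a^2) = |a|. Since a = -3 < 0, we have sqrt(a^2) = |-3| = 3, not a = -3.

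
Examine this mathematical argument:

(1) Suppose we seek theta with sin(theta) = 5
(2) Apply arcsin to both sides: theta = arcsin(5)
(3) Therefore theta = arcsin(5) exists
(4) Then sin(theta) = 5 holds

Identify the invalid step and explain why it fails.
Step 2: Apply arcsin to both sides: theta = arcsin(5)

Step 2 applies arcsin to 5. However, arcsin(x) is only defined for x in [-1, 1] because sin(theta) can only produce values in that range. Since |5| > 1, arcsin(5) is undefined. There is no angle whose sine equals 5.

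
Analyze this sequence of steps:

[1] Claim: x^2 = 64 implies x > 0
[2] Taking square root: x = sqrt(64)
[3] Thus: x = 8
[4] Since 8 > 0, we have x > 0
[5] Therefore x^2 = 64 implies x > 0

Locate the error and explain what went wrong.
Step 2: Taking square root: x = sqrt(64)

Step 2 takes the square root and assumes the positive root only. The equation x^2 = 64 actually has two solutions: x = 8 and x = -8. The proof silently assumes x > 0 without justification, then uses this assumption to conclude x > 0, which is circular. The counterexample x = -8 shows the claim is false.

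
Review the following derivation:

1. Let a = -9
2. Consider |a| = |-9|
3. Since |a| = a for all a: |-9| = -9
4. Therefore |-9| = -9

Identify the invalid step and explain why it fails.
Step 3: Since |a| = a for all a: |-9| = -9

Step 3 incorrectly states that |a| = a for all a. The correct definition is |a| = a when a >= 0, and |a| = -a when a < 0. Since -9 < 0, we have |-9| = -(-9) = 9, not -9.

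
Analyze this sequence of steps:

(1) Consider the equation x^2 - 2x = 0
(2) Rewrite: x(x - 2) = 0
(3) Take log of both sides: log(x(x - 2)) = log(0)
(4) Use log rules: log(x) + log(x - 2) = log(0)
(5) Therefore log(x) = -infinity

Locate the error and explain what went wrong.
Step 3: Take log of both sides: log(x(x - 2)) = log(0)

Step 3 takes the logarithm of both sides, resulting in log(0) on the right side. The logarithm is only defined for positive numbers; log(0) is undefined (approaches negative infinity). This operation is invalid.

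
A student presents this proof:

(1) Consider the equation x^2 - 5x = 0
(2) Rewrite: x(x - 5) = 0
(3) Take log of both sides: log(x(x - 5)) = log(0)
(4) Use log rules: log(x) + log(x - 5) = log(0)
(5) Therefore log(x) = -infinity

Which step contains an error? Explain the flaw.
Step 3: Take log of both sides: log(x(x - 5)) = log(0)

Step 3 takes the logarithm of both sides, resulting in log(0) on the right side. The logarithm is only defined for positive numbers; log(0) is undefined (approaches negative infinity). This operation is invalid.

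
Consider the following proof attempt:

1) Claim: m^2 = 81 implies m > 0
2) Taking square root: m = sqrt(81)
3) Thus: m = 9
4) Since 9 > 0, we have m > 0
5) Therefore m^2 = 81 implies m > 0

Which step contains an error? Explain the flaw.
Step 2: Taking square root: m = sqrt(81)

Step 2 takes the square root and assumes the positive root only. The equation m^2 = 81 actually has two solutions: m = 9 and m = -9. The proof silently assumes m > 0 without justification, then uses this assumption to conclude m > 0, which is circular. The counterexample m = -9 shows the claim is false.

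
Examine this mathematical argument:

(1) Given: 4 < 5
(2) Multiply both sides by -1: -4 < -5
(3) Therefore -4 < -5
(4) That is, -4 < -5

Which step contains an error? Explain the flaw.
Step 2: Multiply both sides by -1: -4 < -5

Step 2 multiplies both sides by -1 but fails to reverse the inequality sign. When multiplying (or dividing) an inequality by a negative number, the direction must be reversed. Since 4 < 5, we should get -4 > -5, i.e., -4 > -5.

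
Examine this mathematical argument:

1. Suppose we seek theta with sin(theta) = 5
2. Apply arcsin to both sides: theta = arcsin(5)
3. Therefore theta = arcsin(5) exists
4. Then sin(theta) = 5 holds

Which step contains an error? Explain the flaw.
Step 2: Apply arcsin to both sides: theta = arcsin(5)

Step 2 applies arcsin to 5. However, arcsin(x) is only defined for x in [-1, 1] because sin(theta) can only produce values in that range. Since |5| > 1, arcsin(5) is undefined. There is no angle whose sine equals 5.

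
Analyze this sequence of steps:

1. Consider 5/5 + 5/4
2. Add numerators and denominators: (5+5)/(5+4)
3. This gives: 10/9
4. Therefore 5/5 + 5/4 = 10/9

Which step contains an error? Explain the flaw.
Step 2: Add numerators and denominators: (5+5)/(5+4)

Step 2 incorrectly adds fractions by separately adding numerators and denominators. This is wrong. The correct method requires a common denominator: 5/5 + 5/4 = (5×4 + 5×5)/(5×4) = 45/20 = 9/4. The method used gives 10/9, which is different.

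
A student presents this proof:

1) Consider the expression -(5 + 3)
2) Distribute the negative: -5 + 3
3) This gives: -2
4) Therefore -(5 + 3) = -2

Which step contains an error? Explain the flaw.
Step 2: Distribute the negative: -5 + 3

Step 2 incorrectly distributes the negative sign. The correct distribution is -(5 + 3) = -5 - 3 = -8. The negative must be applied to both terms, not just the first. The error treats -(5 + 3) as -5 + 3, which equals -2 instead of -8.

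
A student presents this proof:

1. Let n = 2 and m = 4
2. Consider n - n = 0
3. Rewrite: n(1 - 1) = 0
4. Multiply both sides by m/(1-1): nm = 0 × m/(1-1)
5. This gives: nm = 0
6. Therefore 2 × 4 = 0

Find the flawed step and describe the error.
Step 4: Multiply both sides by m/(1-1): nm = 0 × m/(1-1)

Step 4 multiplies both sides by m/(1-1). However, 1-1 = 0, so this is multiplication by m/0, which is undefined. We cannot multiply by an undefined expression.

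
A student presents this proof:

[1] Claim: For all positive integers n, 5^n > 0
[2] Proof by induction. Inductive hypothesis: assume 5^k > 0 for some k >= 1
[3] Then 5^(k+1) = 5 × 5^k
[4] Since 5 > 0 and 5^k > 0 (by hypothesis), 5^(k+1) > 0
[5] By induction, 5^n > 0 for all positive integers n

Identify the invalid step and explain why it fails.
Step 5: By induction, 5^n > 0 for all positive integers n

Step 5 concludes the proof by induction, but no base case was ever established. A valid induction proof requires: (1) a base case proving 5^1 > 0, and (2) an inductive step showing IF 5^k > 0 THEN 5^(k+1) > 0. Steps 2-4 correctly establish the inductive step, but without the base case the conclusion in step 5 does not follow.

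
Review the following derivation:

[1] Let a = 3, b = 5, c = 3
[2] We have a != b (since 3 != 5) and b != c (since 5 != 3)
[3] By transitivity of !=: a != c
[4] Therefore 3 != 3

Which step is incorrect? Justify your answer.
Step 3: By transitivity of !=: a != c

Step 3 incorrectly applies transitivity to the '!=' relation. Transitivity states: if a R b and b R c, then a R c. However, '!=' is not transitive. Counterexample: 3 != 5 and 5 != 3, but 3 = 3 (both equal 3). Transitivity holds for relations like <, <=, =, but not for !=.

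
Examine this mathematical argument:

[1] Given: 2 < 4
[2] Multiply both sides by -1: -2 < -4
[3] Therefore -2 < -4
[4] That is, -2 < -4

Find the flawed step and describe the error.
Step 2: Multiply both sides by -1: -2 < -4

Step 2 multiplies both sides by -1 but fails to reverse the inequality sign. When multiplying (or dividing) an inequality by a negative number, the direction must be reversed. Since 2 < 4, we should get -2 > -4, i.e., -2 > -4.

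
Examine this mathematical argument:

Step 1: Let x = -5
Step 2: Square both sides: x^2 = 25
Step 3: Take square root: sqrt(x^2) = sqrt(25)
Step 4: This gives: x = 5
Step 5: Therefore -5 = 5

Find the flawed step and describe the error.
Step 4: This gives: x = 5

Step 4 incorrectly states that sqrt(x^2) = x. The correct identity is sqrt(x^2) = |x|. Since x = -5 < 0, we have sqrt(x^2) = |-5| = 5, not x = -5.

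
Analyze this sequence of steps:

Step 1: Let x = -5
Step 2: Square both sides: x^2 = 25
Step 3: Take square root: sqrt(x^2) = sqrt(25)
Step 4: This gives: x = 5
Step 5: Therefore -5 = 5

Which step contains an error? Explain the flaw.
Step 4: This gives: x = 5

Step 4 incorrectly states that sqrt(x^2) = x. The correct identity is sqrt(x^2) = |x|. Since x = -5 < 0, we have sqrt(x^2) = |-5| = 5, not x = -5.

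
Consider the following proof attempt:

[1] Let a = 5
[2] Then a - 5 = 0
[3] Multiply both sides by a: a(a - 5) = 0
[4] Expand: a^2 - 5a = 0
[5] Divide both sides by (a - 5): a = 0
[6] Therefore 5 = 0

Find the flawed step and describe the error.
Step 5: Divide both sides by (a - 5): a = 0

Step 5 divides both sides by (a - 5). However, since a = 5, we have (a - 5) = 0. Division by zero is undefined, making this step invalid.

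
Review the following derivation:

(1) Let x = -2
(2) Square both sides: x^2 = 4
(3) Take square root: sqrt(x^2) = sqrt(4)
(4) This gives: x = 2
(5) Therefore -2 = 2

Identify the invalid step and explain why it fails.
Step 4: This gives: x = 2

Step 4 incorrectly states that sqrt(x^2) = x. The correct identity is sqrt(x^2) = |x|. Since x = -2 < 0, we have sqrt(x^2) = |-2| = 2, not x = -2.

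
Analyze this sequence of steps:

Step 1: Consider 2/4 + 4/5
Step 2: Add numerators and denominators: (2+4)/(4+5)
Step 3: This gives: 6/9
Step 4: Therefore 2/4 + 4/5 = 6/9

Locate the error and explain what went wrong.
Step 2: Add numerators and denominators: (2+4)/(4+5)

Step 2 incorrectly adds fractions by separately adding numerators and denominators. This is wrong. The correct method requires a common denominator: 2/4 + 4/5 = (2×5 + 4×4)/(4×5) = 26/20 = 13/10. The method used gives 6/9, which is different.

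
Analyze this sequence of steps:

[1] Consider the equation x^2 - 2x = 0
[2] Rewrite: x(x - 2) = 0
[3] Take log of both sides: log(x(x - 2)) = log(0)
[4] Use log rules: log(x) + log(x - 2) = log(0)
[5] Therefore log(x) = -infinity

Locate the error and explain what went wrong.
Step 3: Take log of both sides: log(x(x - 2)) = log(0)

Step 3 takes the logarithm of both sides, resulting in log(0) on the right side. The logarithm is only defined for positive numbers; log(0) is undefined (approaches negative infinity). This operation is invalid.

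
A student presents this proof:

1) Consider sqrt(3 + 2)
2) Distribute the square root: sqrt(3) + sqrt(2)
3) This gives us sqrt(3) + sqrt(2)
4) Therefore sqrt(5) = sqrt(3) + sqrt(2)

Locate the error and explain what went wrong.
Step 2: Distribute the square root: sqrt(3) + sqrt(2)

Step 2 incorrectly 'distributes' the square root over addition. The square root function does not distribute: sqrt(a + b) ≠ sqrt(a) + sqrt(b). In fact, sqrt(3 + 2) = sqrt(5) ≈ 2.2361, while sqrt(3) + sqrt(2) ≈ 3.1463.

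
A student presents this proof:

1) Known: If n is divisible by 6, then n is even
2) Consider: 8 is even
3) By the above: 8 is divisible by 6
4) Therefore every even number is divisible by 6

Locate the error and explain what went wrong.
Step 3: By the above: 8 is divisible by 6

Step 3 commits the fallacy of affirming the consequent. The known fact 'divisible by 6 → even' does NOT imply 'even → divisible by 6'. That would be the converse, which is false. For example, 8 is even but 8 ÷ 6 = 1.33, which is not an integer.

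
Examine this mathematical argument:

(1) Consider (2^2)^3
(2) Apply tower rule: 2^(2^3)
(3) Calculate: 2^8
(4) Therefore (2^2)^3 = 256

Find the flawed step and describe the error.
Step 2: Apply tower rule: 2^(2^3)

Step 2 incorrectly states that (a^b)^c = a^(b^c). The correct rule is (a^b)^c = a^(b×c). The actual value is (2^2)^3 = 2^6 = 64, not 2^8 = 256.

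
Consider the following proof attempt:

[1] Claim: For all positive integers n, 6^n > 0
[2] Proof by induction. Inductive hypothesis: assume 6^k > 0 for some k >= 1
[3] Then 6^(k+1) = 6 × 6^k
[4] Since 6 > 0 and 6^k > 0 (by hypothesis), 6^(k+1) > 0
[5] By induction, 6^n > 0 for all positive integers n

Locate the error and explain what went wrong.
Step 5: By induction, 6^n > 0 for all positive integers n

Step 5 concludes the proof by induction, but no base case was ever established. A valid induction proof requires: (1) a base case proving 6^1 > 0, and (2) an inductive step showing IF 6^k > 0 THEN 6^(k+1) > 0. Steps 2-4 correctly establish the inductive step, but without the base case the conclusion in step 5 does not follow.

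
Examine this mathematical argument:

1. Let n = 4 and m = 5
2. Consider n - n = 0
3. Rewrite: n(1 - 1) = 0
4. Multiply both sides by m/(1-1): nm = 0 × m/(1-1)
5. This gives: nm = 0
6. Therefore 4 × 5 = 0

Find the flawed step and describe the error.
Step 4: Multiply both sides by m/(1-1): nm = 0 × m/(1-1)

Step 4 multiplies both sides by m/(1-1). However, 1-1 = 0, so this is multiplication by m/0, which is undefined. We cannot multiply by an undefined expression.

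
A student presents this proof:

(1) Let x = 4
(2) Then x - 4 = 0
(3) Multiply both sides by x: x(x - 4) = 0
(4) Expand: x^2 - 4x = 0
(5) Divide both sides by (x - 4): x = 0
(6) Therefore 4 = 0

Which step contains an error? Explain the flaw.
Step 5: Divide both sides by (x - 4): x = 0

Step 5 divides both sides by (x - 4). However, since x = 4, we have (x - 4) = 0. Division by zero is undefined, making this step invalid.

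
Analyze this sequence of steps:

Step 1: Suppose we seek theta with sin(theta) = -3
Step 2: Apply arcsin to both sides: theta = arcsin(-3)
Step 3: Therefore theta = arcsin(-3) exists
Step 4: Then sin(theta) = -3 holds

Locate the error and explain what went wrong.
Step 2: Apply arcsin to both sides: theta = arcsin(-3)

Step 2 applies arcsin to -3. However, arcsin(x) is only defined for x in [-1, 1] because sin(theta) can only produce values in that range. Since |-3| > 1, arcsin(-3) is undefined. There is no angle whose sine equals -3.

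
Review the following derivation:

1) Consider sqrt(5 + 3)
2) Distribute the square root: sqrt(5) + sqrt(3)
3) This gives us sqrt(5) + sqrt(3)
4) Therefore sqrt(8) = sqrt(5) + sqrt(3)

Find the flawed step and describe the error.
Step 2: Distribute the square root: sqrt(5) + sqrt(3)

Step 2 incorrectly 'distributes' the square root over addition. The square root function does not distribute: sqrt(a + b) ≠ sqrt(a) + sqrt(b). In fact, sqrt(5 + 3) = sqrt(8) ≈ 2.8284, while sqrt(5) + sqrt(3) ≈ 3.9681.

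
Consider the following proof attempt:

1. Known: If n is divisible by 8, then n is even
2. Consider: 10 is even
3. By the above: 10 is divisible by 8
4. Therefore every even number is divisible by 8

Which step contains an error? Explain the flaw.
Step 3: By the above: 10 is divisible by 8

Step 3 commits the fallacy of affirming the consequent. The known fact 'divisible by 8 → even' does NOT imply 'even → divisible by 8'. That would be the converse, which is false. For example, 10 is even but 10 ÷ 8 = 1.25, which is not an integer.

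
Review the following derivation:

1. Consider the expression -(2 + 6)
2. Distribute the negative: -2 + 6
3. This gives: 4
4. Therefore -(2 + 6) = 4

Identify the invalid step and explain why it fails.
Step 2: Distribute the negative: -2 + 6

Step 2 incorrectly distributes the negative sign. The correct distribution is -(2 + 6) = -2 - 6 = -8. The negative must be applied to both terms, not just the first. The error treats -(2 + 6) as -2 + 6, which equals 4 instead of -8.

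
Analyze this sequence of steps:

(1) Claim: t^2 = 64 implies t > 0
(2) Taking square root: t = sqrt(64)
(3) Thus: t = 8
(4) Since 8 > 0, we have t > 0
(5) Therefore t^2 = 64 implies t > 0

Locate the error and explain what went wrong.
Step 2: Taking square root: t = sqrt(64)

Step 2 takes the square root and assumes the positive root only. The equation t^2 = 64 actually has two solutions: t = 8 and t = -8. The proof silently assumes t > 0 without justification, then uses this assumption to conclude t > 0, which is circular. The counterexample t = -8 shows the claim is false.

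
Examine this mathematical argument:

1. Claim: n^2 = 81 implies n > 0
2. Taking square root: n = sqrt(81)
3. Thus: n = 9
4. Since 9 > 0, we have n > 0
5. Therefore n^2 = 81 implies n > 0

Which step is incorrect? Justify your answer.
Step 2: Taking square root: n = sqrt(81)

Step 2 takes the square root and assumes the positive root only. The equation n^2 = 81 actually has two solutions: n = 9 and n = -9. The proof silently assumes n > 0 without justification, then uses this assumption to conclude n > 0, which is circular. The counterexample n = -9 shows the claim is false.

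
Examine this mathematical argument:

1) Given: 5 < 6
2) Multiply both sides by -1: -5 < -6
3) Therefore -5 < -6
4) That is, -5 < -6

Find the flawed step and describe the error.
Step 2: Multiply both sides by -1: -5 < -6

Step 2 multiplies both sides by -1 but fails to reverse the inequality sign. When multiplying (or dividing) an inequality by a negative number, the direction must be reversed. Since 5 < 6, we should get -5 > -6, i.e., -5 > -6.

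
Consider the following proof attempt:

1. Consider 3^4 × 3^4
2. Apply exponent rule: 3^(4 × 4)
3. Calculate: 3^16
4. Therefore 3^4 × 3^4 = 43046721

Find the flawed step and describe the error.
Step 2: Apply exponent rule: 3^(4 × 4)

Step 2 incorrectly states that a^b × a^c = a^(b×c). The correct rule is a^b × a^c = a^(b+c). The actual value is 3^4 × 3^4 = 3^8 = 6561, not 3^16 = 43046721.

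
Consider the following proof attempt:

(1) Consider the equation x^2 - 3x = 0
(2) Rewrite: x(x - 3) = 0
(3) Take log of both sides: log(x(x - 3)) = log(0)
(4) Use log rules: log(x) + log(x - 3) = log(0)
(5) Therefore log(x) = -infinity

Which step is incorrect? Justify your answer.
Step 3: Take log of both sides: log(x(x - 3)) = log(0)

Step 3 takes the logarithm of both sides, resulting in log(0) on the right side. The logarithm is only defined for positive numbers; log(0) is undefined (approaches negative infinity). This operation is invalid.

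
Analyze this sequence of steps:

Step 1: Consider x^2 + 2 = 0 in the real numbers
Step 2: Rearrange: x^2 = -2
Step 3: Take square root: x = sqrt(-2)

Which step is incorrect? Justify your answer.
Step 3: Take square root: x = sqrt(-2)

Step 3 takes the square root of -2, which is negative. In the real number system, the square root of a negative number is undefined. The equation x^2 + 2 = 0 has no real solutions. Square roots of negative numbers only exist in the complex numbers.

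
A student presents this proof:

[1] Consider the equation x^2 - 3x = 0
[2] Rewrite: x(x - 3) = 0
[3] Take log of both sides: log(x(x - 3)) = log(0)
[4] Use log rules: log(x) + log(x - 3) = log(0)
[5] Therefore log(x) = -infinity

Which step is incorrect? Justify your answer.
Step 3: Take log of both sides: log(x(x - 3)) = log(0)

Step 3 takes the logarithm of both sides, resulting in log(0) on the right side. The logarithm is only defined for positive numbers; log(0) is undefined (approaches negative infinity). This operation is invalid.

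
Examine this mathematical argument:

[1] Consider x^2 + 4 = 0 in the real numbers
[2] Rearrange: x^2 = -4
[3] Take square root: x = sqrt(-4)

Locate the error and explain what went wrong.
Step 3: Take square root: x = sqrt(-4)

Step 3 takes the square root of -4, which is negative. In the real number system, the square root of a negative number is undefined. The equation x^2 + 4 = 0 has no real solutions. Square roots of negative numbers only exist in the complex numbers.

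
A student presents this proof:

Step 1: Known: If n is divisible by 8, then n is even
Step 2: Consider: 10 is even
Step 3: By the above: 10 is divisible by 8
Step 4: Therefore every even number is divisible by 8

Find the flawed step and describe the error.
Step 3: By the above: 10 is divisible by 8

Step 3 commits the fallacy of affirming the consequent. The known fact 'divisible by 8 → even' does NOT imply 'even → divisible by 8'. That would be the converse, which is false. For example, 10 is even but 10 ÷ 8 = 1.25, which is not an integer.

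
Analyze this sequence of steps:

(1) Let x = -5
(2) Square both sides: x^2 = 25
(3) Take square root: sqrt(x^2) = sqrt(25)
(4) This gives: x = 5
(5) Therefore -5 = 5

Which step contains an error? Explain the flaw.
Step 4: This gives: x = 5

Step 4 incorrectly states that sqrt(x^2) = x. The correct identity is sqrt(x^2) = |x|. Since x = -5 < 0, we have sqrt(x^2) = |-5| = 5, not x = -5.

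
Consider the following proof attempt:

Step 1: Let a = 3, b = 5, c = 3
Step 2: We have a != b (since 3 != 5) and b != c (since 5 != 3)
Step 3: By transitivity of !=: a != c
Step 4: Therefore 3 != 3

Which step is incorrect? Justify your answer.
Step 3: By transitivity of !=: a != c

Step 3 incorrectly applies transitivity to the '!=' relation. Transitivity states: if a R b and b R c, then a R c. However, '!=' is not transitive. Counterexample: 3 != 5 and 5 != 3, but 3 = 3 (both equal 3). Transitivity holds for relations like <, <=, =, but not for !=.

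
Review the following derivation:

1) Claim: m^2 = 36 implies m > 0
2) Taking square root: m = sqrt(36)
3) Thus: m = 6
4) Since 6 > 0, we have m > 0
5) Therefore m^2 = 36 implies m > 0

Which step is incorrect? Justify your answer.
Step 2: Taking square root: m = sqrt(36)

Step 2 takes the square root and assumes the positive root only. The equation m^2 = 36 actually has two solutions: m = 6 and m = -6. The proof silently assumes m > 0 without justification, then uses this assumption to conclude m > 0, which is circular. The counterexample m = -6 shows the claim is false.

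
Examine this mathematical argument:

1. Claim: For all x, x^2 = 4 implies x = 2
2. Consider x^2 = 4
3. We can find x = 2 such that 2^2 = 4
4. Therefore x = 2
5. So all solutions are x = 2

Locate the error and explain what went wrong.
Step 4: Therefore x = 2

Step 4 incorrectly concludes that x = 2 is the only solution. The proof shows that x = 2 is A solution (existence), but does not show it is the ONLY solution (uniqueness). In fact, x = -2 is also a solution since (-2)^2 = 4. Finding one solution doesn't prove there are no others.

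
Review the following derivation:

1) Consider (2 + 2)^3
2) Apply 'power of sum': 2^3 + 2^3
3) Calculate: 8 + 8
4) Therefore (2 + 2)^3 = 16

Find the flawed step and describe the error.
Step 2: Apply 'power of sum': 2^3 + 2^3

Step 2 incorrectly applies a non-existent rule '(a+b)^n = a^n + b^n'. This is false in general. The correct expansion uses the binomial theorem. The actual value is (2 + 2)^3 = 4^3 = 64, not 16.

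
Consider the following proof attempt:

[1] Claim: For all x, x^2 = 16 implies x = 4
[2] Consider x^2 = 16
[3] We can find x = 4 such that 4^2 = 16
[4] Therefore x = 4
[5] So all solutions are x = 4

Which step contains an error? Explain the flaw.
Step 4: Therefore x = 4

Step 4 incorrectly concludes that x = 4 is the only solution. The proof shows that x = 4 is A solution (existence), but does not show it is the ONLY solution (uniqueness). In fact, x = -4 is also a solution since (-4)^2 = 16. Finding one solution doesn't prove there are no others.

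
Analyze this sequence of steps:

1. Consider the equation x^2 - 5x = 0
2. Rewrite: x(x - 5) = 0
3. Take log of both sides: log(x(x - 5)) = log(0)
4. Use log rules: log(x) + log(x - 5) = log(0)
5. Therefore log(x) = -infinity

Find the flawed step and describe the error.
Step 3: Take log of both sides: log(x(x - 5)) = log(0)

Step 3 takes the logarithm of both sides, resulting in log(0) on the right side. The logarithm is only defined for positive numbers; log(0) is undefined (approaches negative infinity). This operation is invalid.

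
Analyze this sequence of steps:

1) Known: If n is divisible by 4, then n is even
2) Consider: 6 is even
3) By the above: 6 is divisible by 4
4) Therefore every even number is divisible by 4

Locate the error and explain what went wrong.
Step 3: By the above: 6 is divisible by 4

Step 3 commits the fallacy of affirming the consequent. The known fact 'divisible by 4 → even' does NOT imply 'even → divisible by 4'. That would be the converse, which is false. For example, 6 is even but 6 ÷ 4 = 1.50, which is not an integer.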